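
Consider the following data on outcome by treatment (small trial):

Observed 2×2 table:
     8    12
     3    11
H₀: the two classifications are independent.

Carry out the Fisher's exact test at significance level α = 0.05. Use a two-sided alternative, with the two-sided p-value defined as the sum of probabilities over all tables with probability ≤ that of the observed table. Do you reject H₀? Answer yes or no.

Margins: r₁=20, r₂=14, c₁=11, c₂=23, n=34
p_obs = C(20,8)·C(14,3)/C(34,11); sum pmf over tables with pmf ≤ p_obs
p-value (two-sided) = 0.29481
At α=0.05: p ≥ α → fail to reject H₀

reject H₀: no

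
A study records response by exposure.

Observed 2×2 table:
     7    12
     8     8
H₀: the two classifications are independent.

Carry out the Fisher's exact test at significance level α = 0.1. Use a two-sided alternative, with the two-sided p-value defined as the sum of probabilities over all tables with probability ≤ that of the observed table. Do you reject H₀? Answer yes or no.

reject H₀: no

Margins: r₁=19, r₂=16, c₁=15, c₂=20, n=35
p_obs = C(19,7)·C(16,8)/C(35,15); sum pmf over tables with pmf ≤ p_obs
p-value (two-sided) = 0.50602
At α=0.1: p ≥ α → fail to reject H₀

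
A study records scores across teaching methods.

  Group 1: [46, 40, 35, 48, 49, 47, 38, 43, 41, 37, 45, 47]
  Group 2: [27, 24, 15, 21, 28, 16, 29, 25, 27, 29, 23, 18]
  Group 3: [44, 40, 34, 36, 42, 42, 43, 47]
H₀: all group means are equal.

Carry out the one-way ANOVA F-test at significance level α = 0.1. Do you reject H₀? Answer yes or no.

Group means [43.00, 23.50, 41.00], grand mean 35.188
SSB = Σnᵢ(x̄ᵢ−x̄)² = 2641.875; SSW = ΣΣ(x−x̄ᵢ)² = 643.000
MSB = 2641.875/2 = 1320.9375; MSW = 643.000/29 = 22.1724
F = MSB/MSW = 59.5757
df = (2, 29)
p-value (upper-tail) = 0.00000
At α=0.1: p < α → reject H₀

reject H₀: yes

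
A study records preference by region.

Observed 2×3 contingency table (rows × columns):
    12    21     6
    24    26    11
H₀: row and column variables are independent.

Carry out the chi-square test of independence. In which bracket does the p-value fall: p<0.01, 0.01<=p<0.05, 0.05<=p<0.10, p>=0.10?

p-value bracket: p>=0.10

Row totals [39, 61], col totals [36, 47, 17], n=100
χ² = (12−14.04)²/14.04 + (21−18.33)²/18.33 + (6−6.63)²/6.63 + (24−21.96)²/21.96 + (26−28.67)²/28.67 + (11−10.37)²/10.37 = 1.2216
df = 2
p-value (upper-tail) = 0.54291
→ bracket: p>=0.10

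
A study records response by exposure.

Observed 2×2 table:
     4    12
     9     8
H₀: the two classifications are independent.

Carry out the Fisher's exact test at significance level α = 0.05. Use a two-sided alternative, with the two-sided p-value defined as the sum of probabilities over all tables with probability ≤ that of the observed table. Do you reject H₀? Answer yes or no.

reject H₀: no

Margins: r₁=16, r₂=17, c₁=13, c₂=20, n=33
p_obs = C(16,4)·C(17,9)/C(33,13); sum pmf over tables with pmf ≤ p_obs
p-value (two-sided) = 0.15706
At α=0.05: p ≥ α → fail to reject H₀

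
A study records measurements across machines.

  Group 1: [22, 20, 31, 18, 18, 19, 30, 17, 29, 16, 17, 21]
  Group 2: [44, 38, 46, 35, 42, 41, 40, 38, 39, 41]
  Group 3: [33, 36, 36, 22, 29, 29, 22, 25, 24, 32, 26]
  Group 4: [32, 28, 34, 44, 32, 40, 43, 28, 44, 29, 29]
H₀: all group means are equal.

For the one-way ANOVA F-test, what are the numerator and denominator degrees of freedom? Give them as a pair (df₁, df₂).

degrees of freedom = [3, 40]

k = 4 groups, N = 44 total
df = (k−1, N−k) = (4−1, 44−4) = (3, 40)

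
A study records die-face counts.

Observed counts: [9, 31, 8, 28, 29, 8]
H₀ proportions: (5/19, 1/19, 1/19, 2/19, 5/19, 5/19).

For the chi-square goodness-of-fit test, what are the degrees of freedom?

df = k − 1 = 6 − 1 = 5

degrees of freedom = 5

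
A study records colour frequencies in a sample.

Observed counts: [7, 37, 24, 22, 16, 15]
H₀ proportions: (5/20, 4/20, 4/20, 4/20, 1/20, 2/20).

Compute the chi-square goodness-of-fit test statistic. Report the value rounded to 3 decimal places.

test statistic = 41.901

n = 121; E_i = n·p_i = [30.25, 24.20, 24.20, 24.20, 6.05, 12.10]
χ² = (7−30.25)²/30.25 + (37−24.20)²/24.20 + (24−24.20)²/24.20 + (22−24.20)²/24.20 + (16−6.05)²/6.05 + (15−12.10)²/12.10 = 41.9008
df = 5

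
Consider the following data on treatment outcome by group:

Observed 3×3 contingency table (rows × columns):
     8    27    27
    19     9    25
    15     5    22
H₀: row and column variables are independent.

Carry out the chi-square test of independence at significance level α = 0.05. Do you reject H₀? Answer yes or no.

reject H₀: yes

Row totals [62, 53, 42], col totals [42, 41, 74], n=157
χ² = (8−16.59)²/16.59 + (27−16.19)²/16.19 + (27−29.22)²/29.22 + (19−14.18)²/14.18 + (9−13.84)²/13.84 + (25−24.98)²/24.98 + (15−11.24)²/11.24 + (5−10.97)²/10.97 + (22−19.80)²/19.80 = 19.9164
df = 4
p-value (upper-tail) = 0.00052
At α=0.05: p < α → reject H₀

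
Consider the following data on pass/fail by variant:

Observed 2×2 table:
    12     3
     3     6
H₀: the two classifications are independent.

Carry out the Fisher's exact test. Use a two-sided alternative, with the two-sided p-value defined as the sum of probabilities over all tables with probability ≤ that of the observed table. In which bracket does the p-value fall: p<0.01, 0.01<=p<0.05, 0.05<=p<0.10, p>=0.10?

Margins: r₁=15, r₂=9, c₁=15, c₂=9, n=24
p_obs = C(15,12)·C(9,3)/C(24,15); sum pmf over tables with pmf ≤ p_obs
p-value (two-sided) = 0.03605
→ bracket: 0.01<=p<0.05

p-value bracket: 0.01<=p<0.05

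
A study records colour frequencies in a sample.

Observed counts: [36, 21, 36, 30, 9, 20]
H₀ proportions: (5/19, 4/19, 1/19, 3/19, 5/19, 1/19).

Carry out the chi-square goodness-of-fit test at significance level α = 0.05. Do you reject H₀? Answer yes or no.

reject H₀: yes

n = 152; E_i = n·p_i = [40.00, 32.00, 8.00, 24.00, 40.00, 8.00]
χ² = (36−40.00)²/40.00 + (21−32.00)²/32.00 + (36−8.00)²/8.00 + (30−24.00)²/24.00 + (9−40.00)²/40.00 + (20−8.00)²/8.00 = 145.7063
df = 5
p-value (upper-tail) = 0.00000
At α=0.05: p < α → reject H₀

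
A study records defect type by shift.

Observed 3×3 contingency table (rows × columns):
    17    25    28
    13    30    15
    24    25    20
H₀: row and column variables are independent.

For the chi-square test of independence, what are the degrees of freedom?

degrees of freedom = 4

df = (r−1)(c−1) = (3−1)·(3−1) = 4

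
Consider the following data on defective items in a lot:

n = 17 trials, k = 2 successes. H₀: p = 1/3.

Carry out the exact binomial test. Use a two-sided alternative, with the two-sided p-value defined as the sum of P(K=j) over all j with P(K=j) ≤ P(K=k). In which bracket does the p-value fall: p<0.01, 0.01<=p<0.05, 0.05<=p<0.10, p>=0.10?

p-value bracket: 0.05<=p<0.10

Exact binomial: n=17, k=2, p₀=1/3=0.3333
P(X=j) = C(n,j)·p₀^j·(1−p₀)^(n−j); p = Σ P(X=j) over j with P(X=j) ≤ P(X=2)
p-value (two-sided) = 0.07144
→ bracket: 0.05<=p<0.10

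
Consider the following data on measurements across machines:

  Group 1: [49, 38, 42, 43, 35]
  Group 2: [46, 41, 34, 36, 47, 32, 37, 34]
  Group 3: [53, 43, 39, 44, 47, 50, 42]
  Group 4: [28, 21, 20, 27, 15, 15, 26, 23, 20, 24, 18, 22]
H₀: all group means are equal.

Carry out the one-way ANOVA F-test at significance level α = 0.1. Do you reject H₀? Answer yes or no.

reject H₀: yes

Group means [41.40, 38.38, 45.43, 21.58], grand mean 34.094
SSB = Σnᵢ(x̄ᵢ−x̄)² = 3191.013; SSW = ΣΣ(x−x̄ᵢ)² = 683.706
MSB = 3191.013/3 = 1063.6709; MSW = 683.706/28 = 24.4181
F = MSB/MSW = 43.5608
df = (3, 28)
p-value (upper-tail) = 0.00000
At α=0.1: p < α → reject H₀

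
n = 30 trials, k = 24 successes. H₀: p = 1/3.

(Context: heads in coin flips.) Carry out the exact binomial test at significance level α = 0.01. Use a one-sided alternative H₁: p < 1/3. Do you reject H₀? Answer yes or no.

reject H₀: no

Exact binomial: n=30, k=24, p₀=1/3=0.3333
P(X≤24) from Σ C(n,i)·p₀^i·(1−p₀)^(n−i)
p-value (one-sided, H₁ less) = 1.00000
At α=0.01: p ≥ α → fail to reject H₀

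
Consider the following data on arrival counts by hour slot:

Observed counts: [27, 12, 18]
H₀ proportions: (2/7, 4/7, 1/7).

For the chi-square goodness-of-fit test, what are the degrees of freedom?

df = k − 1 = 3 − 1 = 2

degrees of freedom = 2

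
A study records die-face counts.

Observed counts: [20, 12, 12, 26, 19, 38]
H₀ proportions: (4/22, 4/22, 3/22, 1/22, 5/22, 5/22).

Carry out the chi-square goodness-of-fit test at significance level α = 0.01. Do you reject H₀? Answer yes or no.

reject H₀: yes

n = 127; E_i = n·p_i = [23.09, 23.09, 17.32, 5.77, 28.86, 28.86]
χ² = (20−23.09)²/23.09 + (12−23.09)²/23.09 + (12−17.32)²/17.32 + (26−5.77)²/5.77 + (19−28.86)²/28.86 + (38−28.86)²/28.86 = 84.5118
df = 5
p-value (upper-tail) = 0.00000
At α=0.01: p < α → reject H₀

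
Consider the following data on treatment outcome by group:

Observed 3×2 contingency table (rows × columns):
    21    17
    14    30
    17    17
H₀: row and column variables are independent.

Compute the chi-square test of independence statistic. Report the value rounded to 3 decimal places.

Row totals [38, 44, 34], col totals [52, 64], n=116
χ² = (21−17.03)²/17.03 + (17−20.97)²/20.97 + (14−19.72)²/19.72 + (30−24.28)²/24.28 + (17−15.24)²/15.24 + (17−18.76)²/18.76 = 5.0519
df = 2

test statistic = 5.052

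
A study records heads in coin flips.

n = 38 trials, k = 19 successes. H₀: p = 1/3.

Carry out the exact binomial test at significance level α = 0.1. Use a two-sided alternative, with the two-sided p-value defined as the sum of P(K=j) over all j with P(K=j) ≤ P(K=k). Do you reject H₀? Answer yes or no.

Exact binomial: n=38, k=19, p₀=1/3=0.3333
P(X=j) = C(n,j)·p₀^j·(1−p₀)^(n−j); p = Σ P(X=j) over j with P(X=j) ≤ P(X=19)
p-value (two-sided) = 0.03780
At α=0.1: p < α → reject H₀

reject H₀: yes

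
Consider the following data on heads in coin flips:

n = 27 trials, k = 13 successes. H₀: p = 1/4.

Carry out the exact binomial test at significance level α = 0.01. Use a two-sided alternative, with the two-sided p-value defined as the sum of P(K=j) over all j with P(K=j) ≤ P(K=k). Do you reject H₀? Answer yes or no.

Exact binomial: n=27, k=13, p₀=1/4=0.2500
P(X=j) = C(n,j)·p₀^j·(1−p₀)^(n−j); p = Σ P(X=j) over j with P(X=j) ≤ P(X=13)
p-value (two-sided) = 0.01201
At α=0.01: p ≥ α → fail to reject H₀

reject H₀: no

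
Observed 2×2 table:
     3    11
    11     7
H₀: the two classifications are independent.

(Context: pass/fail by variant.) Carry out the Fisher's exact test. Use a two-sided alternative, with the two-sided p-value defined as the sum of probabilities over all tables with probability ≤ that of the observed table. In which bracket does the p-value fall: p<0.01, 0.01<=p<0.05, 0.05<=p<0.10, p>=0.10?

Margins: r₁=14, r₂=18, c₁=14, c₂=18, n=32
p_obs = C(14,3)·C(18,11)/C(32,14); sum pmf over tables with pmf ≤ p_obs
p-value (two-sided) = 0.03557
→ bracket: 0.01<=p<0.05

p-value bracket: 0.01<=p<0.05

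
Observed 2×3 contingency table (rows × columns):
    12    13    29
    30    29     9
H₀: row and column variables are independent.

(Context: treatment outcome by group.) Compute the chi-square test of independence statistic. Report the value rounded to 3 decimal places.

Row totals [54, 68], col totals [42, 42, 38], n=122
χ² = (12−18.59)²/18.59 + (13−18.59)²/18.59 + (29−16.82)²/16.82 + (30−23.41)²/23.41 + (29−23.41)²/23.41 + (9−21.18)²/21.18 = 23.0326
df = 2

test statistic = 23.033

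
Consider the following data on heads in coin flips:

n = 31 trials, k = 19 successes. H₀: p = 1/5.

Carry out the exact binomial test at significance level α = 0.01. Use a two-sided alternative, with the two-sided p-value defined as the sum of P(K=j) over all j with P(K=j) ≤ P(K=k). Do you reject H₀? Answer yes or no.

Exact binomial: n=31, k=19, p₀=1/5=0.2000
P(X=j) = C(n,j)·p₀^j·(1−p₀)^(n−j); p = Σ P(X=j) over j with P(X=j) ≤ P(X=19)
p-value (two-sided) = 0.00000
At α=0.01: p < α → reject H₀

reject H₀: yes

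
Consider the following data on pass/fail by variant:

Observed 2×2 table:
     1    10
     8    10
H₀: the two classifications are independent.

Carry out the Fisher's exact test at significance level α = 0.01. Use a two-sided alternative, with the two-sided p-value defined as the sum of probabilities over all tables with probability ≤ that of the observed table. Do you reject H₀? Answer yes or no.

reject H₀: no

Margins: r₁=11, r₂=18, c₁=9, c₂=20, n=29
p_obs = C(11,1)·C(18,8)/C(29,9); sum pmf over tables with pmf ≤ p_obs
p-value (two-sided) = 0.09590
At α=0.01: p ≥ α → fail to reject H₀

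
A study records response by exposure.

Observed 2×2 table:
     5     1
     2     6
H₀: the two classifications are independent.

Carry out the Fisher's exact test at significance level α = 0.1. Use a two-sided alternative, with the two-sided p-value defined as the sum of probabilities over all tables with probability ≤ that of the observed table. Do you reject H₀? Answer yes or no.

reject H₀: no

Margins: r₁=6, r₂=8, c₁=7, c₂=7, n=14
p_obs = C(6,5)·C(8,2)/C(14,7); sum pmf over tables with pmf ≤ p_obs
p-value (two-sided) = 0.10256
At α=0.1: p ≥ α → fail to reject H₀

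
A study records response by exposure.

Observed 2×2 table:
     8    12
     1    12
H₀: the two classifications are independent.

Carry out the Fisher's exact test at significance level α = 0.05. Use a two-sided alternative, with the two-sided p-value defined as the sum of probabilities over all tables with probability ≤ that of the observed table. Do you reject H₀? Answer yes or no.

reject H₀: no

Margins: r₁=20, r₂=13, c₁=9, c₂=24, n=33
p_obs = C(20,8)·C(13,1)/C(33,9); sum pmf over tables with pmf ≤ p_obs
p-value (two-sided) = 0.05596
At α=0.05: p ≥ α → fail to reject H₀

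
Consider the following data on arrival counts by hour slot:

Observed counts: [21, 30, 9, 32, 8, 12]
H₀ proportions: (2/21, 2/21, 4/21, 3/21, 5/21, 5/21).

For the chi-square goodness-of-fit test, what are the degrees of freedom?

df = k − 1 = 6 − 1 = 5

degrees of freedom = 5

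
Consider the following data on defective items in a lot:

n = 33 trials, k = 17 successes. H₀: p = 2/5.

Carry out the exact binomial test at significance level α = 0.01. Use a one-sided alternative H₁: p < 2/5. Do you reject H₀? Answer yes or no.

Exact binomial: n=33, k=17, p₀=2/5=0.4000
P(X≤17) from Σ C(n,i)·p₀^i·(1−p₀)^(n−i)
p-value (one-sided, H₁ less) = 0.93545
At α=0.01: p ≥ α → fail to reject H₀

reject H₀: no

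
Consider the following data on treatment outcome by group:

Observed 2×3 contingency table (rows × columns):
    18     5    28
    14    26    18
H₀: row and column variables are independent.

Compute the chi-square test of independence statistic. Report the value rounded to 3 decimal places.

test statistic = 16.518

Row totals [51, 58], col totals [32, 31, 46], n=109
χ² = (18−14.97)²/14.97 + (5−14.50)²/14.50 + (28−21.52)²/21.52 + (14−17.03)²/17.03 + (26−16.50)²/16.50 + (18−24.48)²/24.48 = 16.5183
df = 2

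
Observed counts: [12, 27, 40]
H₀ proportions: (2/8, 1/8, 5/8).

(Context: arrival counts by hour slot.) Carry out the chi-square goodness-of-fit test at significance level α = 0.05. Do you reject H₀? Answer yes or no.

n = 79; E_i = n·p_i = [19.75, 9.88, 49.38]
χ² = (12−19.75)²/19.75 + (27−9.88)²/9.88 + (40−49.38)²/49.38 = 34.5190
df = 2
p-value (upper-tail) = 0.00000
At α=0.05: p < α → reject H₀

reject H₀: yes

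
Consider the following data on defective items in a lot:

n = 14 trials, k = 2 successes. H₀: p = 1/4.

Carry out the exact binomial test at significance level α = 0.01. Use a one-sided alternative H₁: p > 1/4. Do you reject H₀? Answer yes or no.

Exact binomial: n=14, k=2, p₀=1/4=0.2500
P(X≥2) from Σ C(n,i)·p₀^i·(1−p₀)^(n−i)
p-value (one-sided, H₁ greater) = 0.89903
At α=0.01: p ≥ α → fail to reject H₀

reject H₀: no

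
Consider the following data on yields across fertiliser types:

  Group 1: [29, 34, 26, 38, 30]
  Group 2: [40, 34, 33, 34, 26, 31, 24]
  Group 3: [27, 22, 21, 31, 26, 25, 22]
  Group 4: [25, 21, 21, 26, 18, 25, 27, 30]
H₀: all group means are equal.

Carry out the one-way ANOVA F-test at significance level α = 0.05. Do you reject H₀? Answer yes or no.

Group means [31.40, 31.71, 24.86, 24.12], grand mean 27.630
SSB = Σnᵢ(x̄ᵢ−x̄)² = 339.936; SSW = ΣΣ(x−x̄ᵢ)² = 440.361
MSB = 339.936/3 = 113.3119; MSW = 440.361/23 = 19.1461
F = MSB/MSW = 5.9183
df = (3, 23)
p-value (upper-tail) = 0.00380
At α=0.05: p < α → reject H₀

reject H₀: yes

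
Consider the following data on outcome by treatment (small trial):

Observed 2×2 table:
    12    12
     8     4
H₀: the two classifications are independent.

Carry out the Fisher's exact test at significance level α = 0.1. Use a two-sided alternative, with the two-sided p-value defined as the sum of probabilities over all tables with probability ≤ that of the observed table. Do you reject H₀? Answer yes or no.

reject H₀: no

Margins: r₁=24, r₂=12, c₁=20, c₂=16, n=36
p_obs = C(24,12)·C(12,8)/C(36,20); sum pmf over tables with pmf ≤ p_obs
p-value (two-sided) = 0.48150
At α=0.1: p ≥ α → fail to reject H₀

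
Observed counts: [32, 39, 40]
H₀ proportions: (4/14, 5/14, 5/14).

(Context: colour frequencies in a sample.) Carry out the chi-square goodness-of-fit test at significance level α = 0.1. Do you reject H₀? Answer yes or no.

n = 111; E_i = n·p_i = [31.71, 39.64, 39.64]
χ² = (32−31.71)²/31.71 + (39−39.64)²/39.64 + (40−39.64)²/39.64 = 0.0162
df = 2
p-value (upper-tail) = 0.99192
At α=0.1: p ≥ α → fail to reject H₀

reject H₀: no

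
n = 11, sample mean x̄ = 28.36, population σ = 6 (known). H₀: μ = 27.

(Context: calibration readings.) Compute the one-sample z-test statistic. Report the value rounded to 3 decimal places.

SE = σ/√n = 6/√11 = 1.8091
z = (x̄−μ₀)/SE = (28.36−27)/1.8091 = 0.7518

test statistic = 0.752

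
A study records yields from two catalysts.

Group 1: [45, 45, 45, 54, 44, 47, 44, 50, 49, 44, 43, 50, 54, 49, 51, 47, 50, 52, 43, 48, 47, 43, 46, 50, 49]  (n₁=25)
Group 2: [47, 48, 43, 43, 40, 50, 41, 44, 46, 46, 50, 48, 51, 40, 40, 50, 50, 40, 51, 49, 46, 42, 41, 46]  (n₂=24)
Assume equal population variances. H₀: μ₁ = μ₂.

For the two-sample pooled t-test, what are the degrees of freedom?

degrees of freedom = 47

df = n₁ + n₂ − 2 = 25 + 24 − 2 = 47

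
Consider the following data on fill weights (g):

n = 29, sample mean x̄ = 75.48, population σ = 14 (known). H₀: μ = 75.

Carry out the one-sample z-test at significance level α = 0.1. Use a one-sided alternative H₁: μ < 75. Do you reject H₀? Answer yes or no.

reject H₀: no

SE = σ/√n = 14/√29 = 2.5997
z = (x̄−μ₀)/SE = (75.48−75)/2.5997 = 0.1846
p-value (one-sided, H₁ less) = 0.57324
At α=0.1: p ≥ α → fail to reject H₀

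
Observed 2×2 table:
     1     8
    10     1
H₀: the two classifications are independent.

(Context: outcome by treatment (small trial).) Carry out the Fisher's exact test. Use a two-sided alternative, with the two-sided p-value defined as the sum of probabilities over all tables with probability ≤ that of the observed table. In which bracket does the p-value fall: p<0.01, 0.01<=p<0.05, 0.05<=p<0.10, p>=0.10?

p-value bracket: p<0.01

Margins: r₁=9, r₂=11, c₁=11, c₂=9, n=20
p_obs = C(9,1)·C(11,10)/C(20,11); sum pmf over tables with pmf ≤ p_obs
p-value (two-sided) = 0.00092
→ bracket: p<0.01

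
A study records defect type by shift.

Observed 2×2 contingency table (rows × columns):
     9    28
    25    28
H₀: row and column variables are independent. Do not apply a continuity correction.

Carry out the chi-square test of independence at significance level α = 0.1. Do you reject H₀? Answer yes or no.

Row totals [37, 53], col totals [34, 56], n=90
χ² = (9−13.98)²/13.98 + (28−23.02)²/23.02 + (25−20.02)²/20.02 + (28−32.98)²/32.98 = 4.8379
df = 1
p-value (upper-tail) = 0.02784
At α=0.1: p < α → reject H₀

reject H₀: yes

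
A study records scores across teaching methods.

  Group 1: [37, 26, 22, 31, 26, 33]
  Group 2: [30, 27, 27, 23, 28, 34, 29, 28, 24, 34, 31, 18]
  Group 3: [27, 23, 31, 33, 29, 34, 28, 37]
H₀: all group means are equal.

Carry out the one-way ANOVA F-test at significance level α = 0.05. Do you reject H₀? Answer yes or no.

reject H₀: no

Group means [29.17, 27.75, 30.25], grand mean 28.846
SSB = Σnᵢ(x̄ᵢ−x̄)² = 30.801; SSW = ΣΣ(x−x̄ᵢ)² = 516.583
MSB = 30.801/2 = 15.4006; MSW = 516.583/23 = 22.4601
F = MSB/MSW = 0.6857
df = (2, 23)
p-value (upper-tail) = 0.51375
At α=0.05: p ≥ α → fail to reject H₀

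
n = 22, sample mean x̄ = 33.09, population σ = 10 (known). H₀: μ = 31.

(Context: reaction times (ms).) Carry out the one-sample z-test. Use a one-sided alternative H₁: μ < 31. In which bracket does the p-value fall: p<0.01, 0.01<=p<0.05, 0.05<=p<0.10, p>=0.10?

p-value bracket: p>=0.10

SE = σ/√n = 10/√22 = 2.1320
z = (x̄−μ₀)/SE = (33.09−31)/2.1320 = 0.9803
p-value (one-sided, H₁ less) = 0.83653
→ bracket: p>=0.10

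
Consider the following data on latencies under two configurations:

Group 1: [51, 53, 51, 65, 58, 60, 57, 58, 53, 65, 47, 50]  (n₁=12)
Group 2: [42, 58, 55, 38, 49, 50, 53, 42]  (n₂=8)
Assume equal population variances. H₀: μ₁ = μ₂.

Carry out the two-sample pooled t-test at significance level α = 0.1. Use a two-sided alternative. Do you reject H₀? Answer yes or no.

reject H₀: yes

x̄₁=55.667, s₁=5.805, n₁=12
x̄₂=48.375, s₂=7.070, n₂=8
s_p² = [11·5.805² + 7·7.070²]/18 = 40.0301
SE = √(s_p²·(1/12+1/8)) = 2.8878
t = (55.667−48.375)/2.8878 = 2.5250
df = 18
p-value (two-sided) = 0.02118
At α=0.1: p < α → reject H₀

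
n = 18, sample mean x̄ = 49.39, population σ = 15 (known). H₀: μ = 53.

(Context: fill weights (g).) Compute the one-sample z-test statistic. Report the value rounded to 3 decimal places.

SE = σ/√n = 15/√18 = 3.5355
z = (x̄−μ₀)/SE = (49.39−53)/3.5355 = -1.0211

test statistic = -1.021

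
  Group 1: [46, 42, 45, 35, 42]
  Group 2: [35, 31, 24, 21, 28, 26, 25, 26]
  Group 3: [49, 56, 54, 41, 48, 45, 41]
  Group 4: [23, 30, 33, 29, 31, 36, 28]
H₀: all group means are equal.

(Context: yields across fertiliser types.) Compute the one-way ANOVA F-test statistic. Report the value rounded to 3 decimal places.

test statistic = 30.468

Group means [42.00, 27.00, 47.71, 30.00], grand mean 35.926
SSB = Σnᵢ(x̄ᵢ−x̄)² = 2040.423; SSW = ΣΣ(x−x̄ᵢ)² = 513.429
MSB = 2040.423/3 = 680.1411; MSW = 513.429/23 = 22.3230
F = MSB/MSW = 30.4682
df = (3, 23)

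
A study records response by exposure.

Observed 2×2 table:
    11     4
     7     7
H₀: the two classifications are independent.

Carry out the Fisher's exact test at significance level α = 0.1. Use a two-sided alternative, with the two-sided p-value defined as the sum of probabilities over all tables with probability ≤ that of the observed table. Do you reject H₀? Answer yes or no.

Margins: r₁=15, r₂=14, c₁=18, c₂=11, n=29
p_obs = C(15,11)·C(14,7)/C(29,18); sum pmf over tables with pmf ≤ p_obs
p-value (two-sided) = 0.26354
At α=0.1: p ≥ α → fail to reject H₀

reject H₀: no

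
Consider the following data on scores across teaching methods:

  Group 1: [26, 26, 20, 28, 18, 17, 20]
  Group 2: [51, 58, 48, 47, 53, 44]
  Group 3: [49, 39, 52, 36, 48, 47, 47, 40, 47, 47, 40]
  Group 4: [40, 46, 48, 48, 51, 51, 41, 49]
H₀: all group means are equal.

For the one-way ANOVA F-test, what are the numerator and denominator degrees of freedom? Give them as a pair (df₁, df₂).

degrees of freedom = [3, 28]

k = 4 groups, N = 32 total
df = (k−1, N−k) = (4−1, 32−4) = (3, 28)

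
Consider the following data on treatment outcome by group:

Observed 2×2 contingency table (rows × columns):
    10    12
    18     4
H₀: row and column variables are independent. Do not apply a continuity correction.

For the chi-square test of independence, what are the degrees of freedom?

df = (r−1)(c−1) = (2−1)·(2−1) = 1

degrees of freedom = 1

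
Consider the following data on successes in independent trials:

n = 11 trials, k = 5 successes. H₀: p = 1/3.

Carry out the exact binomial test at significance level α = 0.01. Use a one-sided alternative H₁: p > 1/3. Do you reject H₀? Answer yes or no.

reject H₀: no

Exact binomial: n=11, k=5, p₀=1/3=0.3333
P(X≥5) from Σ C(n,i)·p₀^i·(1−p₀)^(n−i)
p-value (one-sided, H₁ greater) = 0.28900
At α=0.01: p ≥ α → fail to reject H₀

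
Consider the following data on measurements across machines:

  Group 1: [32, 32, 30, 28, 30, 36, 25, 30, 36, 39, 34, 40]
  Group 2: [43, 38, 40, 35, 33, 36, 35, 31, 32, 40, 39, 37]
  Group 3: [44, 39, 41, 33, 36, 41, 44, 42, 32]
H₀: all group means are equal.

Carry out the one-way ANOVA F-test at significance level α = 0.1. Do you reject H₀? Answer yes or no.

reject H₀: yes

Group means [32.67, 36.58, 39.11], grand mean 35.848
SSB = Σnᵢ(x̄ᵢ−x̄)² = 223.770; SSW = ΣΣ(x−x̄ᵢ)² = 524.472
MSB = 223.770/2 = 111.8851; MSW = 524.472/30 = 17.4824
F = MSB/MSW = 6.3999
df = (2, 30)
p-value (upper-tail) = 0.00484
At α=0.1: p < α → reject H₀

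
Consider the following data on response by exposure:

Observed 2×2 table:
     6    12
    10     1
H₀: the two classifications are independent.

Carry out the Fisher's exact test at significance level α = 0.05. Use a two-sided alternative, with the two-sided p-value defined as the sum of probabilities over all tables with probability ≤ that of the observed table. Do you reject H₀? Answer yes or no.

Margins: r₁=18, r₂=11, c₁=16, c₂=13, n=29
p_obs = C(18,6)·C(11,10)/C(29,16); sum pmf over tables with pmf ≤ p_obs
p-value (two-sided) = 0.00575
At α=0.05: p < α → reject H₀

reject H₀: yes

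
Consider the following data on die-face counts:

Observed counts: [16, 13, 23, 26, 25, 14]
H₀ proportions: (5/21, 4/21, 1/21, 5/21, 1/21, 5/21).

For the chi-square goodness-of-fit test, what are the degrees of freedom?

df = k − 1 = 6 − 1 = 5

degrees of freedom = 5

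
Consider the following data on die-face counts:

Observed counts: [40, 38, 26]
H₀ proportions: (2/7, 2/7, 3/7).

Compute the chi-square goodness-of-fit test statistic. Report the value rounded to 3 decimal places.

test statistic = 13.609

n = 104; E_i = n·p_i = [29.71, 29.71, 44.57]
χ² = (40−29.71)²/29.71 + (38−29.71)²/29.71 + (26−44.57)²/44.57 = 13.6090
df = 2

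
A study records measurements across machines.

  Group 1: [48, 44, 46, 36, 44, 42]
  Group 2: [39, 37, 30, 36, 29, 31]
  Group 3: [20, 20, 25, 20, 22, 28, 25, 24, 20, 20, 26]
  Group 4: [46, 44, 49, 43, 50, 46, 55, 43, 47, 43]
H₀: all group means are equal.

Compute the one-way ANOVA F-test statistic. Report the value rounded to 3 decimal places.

Group means [43.33, 33.67, 22.73, 46.60], grand mean 35.697
SSB = Σnᵢ(x̄ᵢ−x̄)² = 3413.721; SSW = ΣΣ(x−x̄ᵢ)² = 395.248
MSB = 3413.721/3 = 1137.9071; MSW = 395.248/29 = 13.6293
F = MSB/MSW = 83.4900
df = (3, 29)

test statistic = 83.490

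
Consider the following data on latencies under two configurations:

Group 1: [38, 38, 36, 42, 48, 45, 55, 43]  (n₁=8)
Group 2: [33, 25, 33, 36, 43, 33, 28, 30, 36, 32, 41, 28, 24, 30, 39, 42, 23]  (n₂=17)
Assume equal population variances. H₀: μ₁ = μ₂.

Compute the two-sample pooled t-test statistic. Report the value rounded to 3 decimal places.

x̄₁=43.125, s₁=6.244, n₁=8
x̄₂=32.706, s₂=6.182, n₂=17
s_p² = [7·6.244² + 16·6.182²]/23 = 38.4524
SE = √(s_p²·(1/8+1/17)) = 2.6587
t = (43.125−32.706)/2.6587 = 3.9189
df = 23

test statistic = 3.919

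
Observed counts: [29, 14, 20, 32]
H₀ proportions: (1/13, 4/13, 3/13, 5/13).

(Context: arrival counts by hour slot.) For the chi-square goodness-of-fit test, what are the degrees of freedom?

df = k − 1 = 4 − 1 = 3

degrees of freedom = 3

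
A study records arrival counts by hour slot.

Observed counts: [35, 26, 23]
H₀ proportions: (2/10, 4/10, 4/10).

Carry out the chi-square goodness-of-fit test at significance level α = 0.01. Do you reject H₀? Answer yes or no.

n = 84; E_i = n·p_i = [16.80, 33.60, 33.60]
χ² = (35−16.80)²/16.80 + (26−33.60)²/33.60 + (23−33.60)²/33.60 = 24.7798
df = 2
p-value (upper-tail) = 0.00000
At α=0.01: p < α → reject H₀

reject H₀: yes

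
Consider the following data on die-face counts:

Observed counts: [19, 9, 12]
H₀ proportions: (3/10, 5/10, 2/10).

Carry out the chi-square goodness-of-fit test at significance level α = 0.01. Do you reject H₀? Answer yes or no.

reject H₀: yes

n = 40; E_i = n·p_i = [12.00, 20.00, 8.00]
χ² = (19−12.00)²/12.00 + (9−20.00)²/20.00 + (12−8.00)²/8.00 = 12.1333
df = 2
p-value (upper-tail) = 0.00232
At α=0.01: p < α → reject H₀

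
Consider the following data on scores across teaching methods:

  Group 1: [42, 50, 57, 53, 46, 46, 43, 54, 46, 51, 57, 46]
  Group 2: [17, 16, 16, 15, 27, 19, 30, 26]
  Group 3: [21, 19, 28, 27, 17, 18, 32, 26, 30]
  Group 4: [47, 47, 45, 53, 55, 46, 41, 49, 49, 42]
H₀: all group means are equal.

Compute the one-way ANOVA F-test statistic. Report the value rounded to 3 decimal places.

test statistic = 78.409

Group means [49.25, 20.75, 24.22, 47.40], grand mean 37.154
SSB = Σnᵢ(x̄ᵢ−x̄)² = 6463.371; SSW = ΣΣ(x−x̄ᵢ)² = 961.706
MSB = 6463.371/3 = 2154.4571; MSW = 961.706/35 = 27.4773
F = MSB/MSW = 78.4086
df = (3, 35)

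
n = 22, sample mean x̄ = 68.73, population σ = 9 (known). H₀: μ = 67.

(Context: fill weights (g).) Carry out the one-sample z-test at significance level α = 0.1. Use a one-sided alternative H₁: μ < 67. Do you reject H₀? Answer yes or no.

SE = σ/√n = 9/√22 = 1.9188
z = (x̄−μ₀)/SE = (68.73−67)/1.9188 = 0.9016
p-value (one-sided, H₁ less) = 0.81637
At α=0.1: p ≥ α → fail to reject H₀

reject H₀: no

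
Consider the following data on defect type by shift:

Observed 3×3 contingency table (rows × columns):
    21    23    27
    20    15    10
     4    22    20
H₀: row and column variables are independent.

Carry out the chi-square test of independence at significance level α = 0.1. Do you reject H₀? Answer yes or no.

reject H₀: yes

Row totals [71, 45, 46], col totals [45, 60, 57], n=162
χ² = (21−19.72)²/19.72 + (23−26.30)²/26.30 + (27−24.98)²/24.98 + (20−12.50)²/12.50 + (15−16.67)²/16.67 + (10−15.83)²/15.83 + (4−12.78)²/12.78 + (22−17.04)²/17.04 + (20−16.19)²/16.19 = 15.8497
df = 4
p-value (upper-tail) = 0.00323
At α=0.1: p < α → reject H₀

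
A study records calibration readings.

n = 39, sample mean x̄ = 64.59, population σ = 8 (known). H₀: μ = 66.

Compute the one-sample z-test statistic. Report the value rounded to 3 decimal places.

test statistic = -1.101

SE = σ/√n = 8/√39 = 1.2810
z = (x̄−μ₀)/SE = (64.59−66)/1.2810 = -1.1007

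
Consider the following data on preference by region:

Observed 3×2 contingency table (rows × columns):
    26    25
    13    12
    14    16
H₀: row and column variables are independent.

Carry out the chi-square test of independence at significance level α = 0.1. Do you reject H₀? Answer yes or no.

reject H₀: no

Row totals [51, 25, 30], col totals [53, 53], n=106
χ² = (26−25.50)²/25.50 + (25−25.50)²/25.50 + (13−12.50)²/12.50 + (12−12.50)²/12.50 + (14−15.00)²/15.00 + (16−15.00)²/15.00 = 0.1929
df = 2
p-value (upper-tail) = 0.90804
At α=0.1: p ≥ α → fail to reject H₀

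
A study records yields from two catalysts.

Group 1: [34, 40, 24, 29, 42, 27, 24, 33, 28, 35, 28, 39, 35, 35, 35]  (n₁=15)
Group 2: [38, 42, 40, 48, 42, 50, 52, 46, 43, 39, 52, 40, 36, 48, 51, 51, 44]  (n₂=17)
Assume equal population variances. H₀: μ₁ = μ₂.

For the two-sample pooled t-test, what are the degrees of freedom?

df = n₁ + n₂ − 2 = 15 + 17 − 2 = 30

degrees of freedom = 30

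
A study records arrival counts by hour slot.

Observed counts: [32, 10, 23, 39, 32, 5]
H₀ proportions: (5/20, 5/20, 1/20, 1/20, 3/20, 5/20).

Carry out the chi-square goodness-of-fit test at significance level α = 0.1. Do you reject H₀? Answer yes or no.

n = 141; E_i = n·p_i = [35.25, 35.25, 7.05, 7.05, 21.15, 35.25]
χ² = (32−35.25)²/35.25 + (10−35.25)²/35.25 + (23−7.05)²/7.05 + (39−7.05)²/7.05 + (32−21.15)²/21.15 + (5−35.25)²/35.25 = 230.7920
df = 5
p-value (upper-tail) = 0.00000
At α=0.1: p < α → reject H₀

reject H₀: yes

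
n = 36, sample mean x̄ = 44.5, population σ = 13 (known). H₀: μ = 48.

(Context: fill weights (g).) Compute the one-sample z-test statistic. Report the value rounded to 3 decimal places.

SE = σ/√n = 13/√36 = 2.1667
z = (x̄−μ₀)/SE = (44.5−48)/2.1667 = -1.6154

test statistic = -1.615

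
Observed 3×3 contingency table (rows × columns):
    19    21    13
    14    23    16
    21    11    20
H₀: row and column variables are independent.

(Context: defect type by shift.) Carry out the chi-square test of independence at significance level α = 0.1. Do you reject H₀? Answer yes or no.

Row totals [53, 53, 52], col totals [54, 55, 49], n=158
χ² = (19−18.11)²/18.11 + (21−18.45)²/18.45 + (13−16.44)²/16.44 + (14−18.11)²/18.11 + (23−18.45)²/18.45 + (16−16.44)²/16.44 + (21−17.77)²/17.77 + (11−18.10)²/18.10 + (20−16.13)²/16.13 = 7.4854
df = 4
p-value (upper-tail) = 0.11235
At α=0.1: p ≥ α → fail to reject H₀

reject H₀: no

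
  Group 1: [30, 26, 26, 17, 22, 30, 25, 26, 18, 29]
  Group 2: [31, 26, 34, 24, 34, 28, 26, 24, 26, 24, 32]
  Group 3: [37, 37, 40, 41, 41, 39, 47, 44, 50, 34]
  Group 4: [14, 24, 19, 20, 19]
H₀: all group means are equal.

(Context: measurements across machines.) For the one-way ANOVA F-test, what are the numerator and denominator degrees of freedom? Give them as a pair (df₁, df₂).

degrees of freedom = [3, 32]

k = 4 groups, N = 36 total
df = (k−1, N−k) = (4−1, 36−4) = (3, 32)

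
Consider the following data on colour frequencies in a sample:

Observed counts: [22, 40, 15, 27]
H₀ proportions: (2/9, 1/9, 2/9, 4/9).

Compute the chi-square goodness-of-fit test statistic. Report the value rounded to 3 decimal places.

n = 104; E_i = n·p_i = [23.11, 11.56, 23.11, 46.22]
χ² = (22−23.11)²/23.11 + (40−11.56)²/11.56 + (15−23.11)²/23.11 + (27−46.22)²/46.22 = 80.9111
df = 3

test statistic = 80.911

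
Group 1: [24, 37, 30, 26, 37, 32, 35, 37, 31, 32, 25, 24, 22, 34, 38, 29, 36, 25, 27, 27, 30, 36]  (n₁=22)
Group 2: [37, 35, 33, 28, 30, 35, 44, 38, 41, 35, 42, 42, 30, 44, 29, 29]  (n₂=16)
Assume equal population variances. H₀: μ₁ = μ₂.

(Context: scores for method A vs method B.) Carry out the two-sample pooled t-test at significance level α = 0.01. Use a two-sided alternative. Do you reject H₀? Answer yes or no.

reject H₀: yes

x̄₁=30.636, s₁=5.095, n₁=22
x̄₂=35.750, s₂=5.627, n₂=16
s_p² = [21·5.095² + 15·5.627²]/36 = 28.3359
SE = √(s_p²·(1/22+1/16)) = 1.7490
t = (30.636−35.750)/1.7490 = -2.9238
df = 36
p-value (two-sided) = 0.00595
At α=0.01: p < α → reject H₀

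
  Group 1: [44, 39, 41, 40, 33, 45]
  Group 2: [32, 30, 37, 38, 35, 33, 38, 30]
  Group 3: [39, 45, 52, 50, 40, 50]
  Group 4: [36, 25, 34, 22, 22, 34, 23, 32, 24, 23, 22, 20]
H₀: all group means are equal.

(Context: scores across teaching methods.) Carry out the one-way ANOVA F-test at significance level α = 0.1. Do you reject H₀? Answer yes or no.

Group means [40.33, 34.12, 46.00, 26.42], grand mean 34.625
SSB = Σnᵢ(x̄ᵢ−x̄)² = 1782.375; SSW = ΣΣ(x−x̄ᵢ)² = 693.125
MSB = 1782.375/3 = 594.1250; MSW = 693.125/28 = 24.7545
F = MSB/MSW = 24.0007
df = (3, 28)
p-value (upper-tail) = 0.00000
At α=0.1: p < α → reject H₀

reject H₀: yes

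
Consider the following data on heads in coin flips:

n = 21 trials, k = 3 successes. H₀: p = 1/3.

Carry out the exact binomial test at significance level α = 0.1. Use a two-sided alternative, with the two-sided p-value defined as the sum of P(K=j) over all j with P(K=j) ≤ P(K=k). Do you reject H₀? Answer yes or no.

reject H₀: yes

Exact binomial: n=21, k=3, p₀=1/3=0.3333
P(X=j) = C(n,j)·p₀^j·(1−p₀)^(n−j); p = Σ P(X=j) over j with P(X=j) ≤ P(X=3)
p-value (two-sided) = 0.06736
At α=0.1: p < α → reject H₀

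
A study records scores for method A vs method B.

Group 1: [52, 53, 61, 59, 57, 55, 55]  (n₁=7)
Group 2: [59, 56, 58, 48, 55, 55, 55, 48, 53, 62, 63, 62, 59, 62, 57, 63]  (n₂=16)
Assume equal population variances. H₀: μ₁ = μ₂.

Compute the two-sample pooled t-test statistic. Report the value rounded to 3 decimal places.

x̄₁=56.000, s₁=3.215, n₁=7
x̄₂=57.188, s₂=4.806, n₂=16
s_p² = [6·3.215² + 15·4.806²]/21 = 19.4494
SE = √(s_p²·(1/7+1/16)) = 1.9985
t = (56.000−57.188)/1.9985 = -0.5942
df = 21

test statistic = -0.594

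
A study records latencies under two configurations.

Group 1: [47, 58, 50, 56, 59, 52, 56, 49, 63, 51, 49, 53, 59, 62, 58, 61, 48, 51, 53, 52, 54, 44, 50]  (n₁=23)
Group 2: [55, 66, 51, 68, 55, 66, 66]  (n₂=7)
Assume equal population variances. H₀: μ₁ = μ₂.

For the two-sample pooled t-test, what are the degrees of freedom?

df = n₁ + n₂ − 2 = 23 + 7 − 2 = 28

degrees of freedom = 28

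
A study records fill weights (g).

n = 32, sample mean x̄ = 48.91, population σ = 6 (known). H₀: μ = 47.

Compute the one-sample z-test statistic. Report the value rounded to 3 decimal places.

test statistic = 1.801

SE = σ/√n = 6/√32 = 1.0607
z = (x̄−μ₀)/SE = (48.91−47)/1.0607 = 1.8008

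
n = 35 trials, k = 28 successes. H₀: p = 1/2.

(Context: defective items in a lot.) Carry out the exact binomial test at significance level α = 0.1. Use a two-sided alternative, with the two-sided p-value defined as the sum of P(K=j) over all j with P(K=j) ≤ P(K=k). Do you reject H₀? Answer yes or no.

reject H₀: yes

Exact binomial: n=35, k=28, p₀=1/2=0.5000
P(X=j) = C(n,j)·p₀^j·(1−p₀)^(n−j); p = Σ P(X=j) over j with P(X=j) ≤ P(X=28)
p-value (two-sided) = 0.00051
At α=0.1: p < α → reject H₀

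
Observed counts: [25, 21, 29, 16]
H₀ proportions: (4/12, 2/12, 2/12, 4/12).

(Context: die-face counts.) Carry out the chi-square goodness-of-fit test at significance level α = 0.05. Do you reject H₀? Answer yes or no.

n = 91; E_i = n·p_i = [30.33, 15.17, 15.17, 30.33]
χ² = (25−30.33)²/30.33 + (21−15.17)²/15.17 + (29−15.17)²/15.17 + (16−30.33)²/30.33 = 22.5714
df = 3
p-value (upper-tail) = 0.00005
At α=0.05: p < α → reject H₀

reject H₀: yes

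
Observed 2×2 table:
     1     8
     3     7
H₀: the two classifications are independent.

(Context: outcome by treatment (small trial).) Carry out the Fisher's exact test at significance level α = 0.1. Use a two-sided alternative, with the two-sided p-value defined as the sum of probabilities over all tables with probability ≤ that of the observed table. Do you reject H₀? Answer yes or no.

reject H₀: no

Margins: r₁=9, r₂=10, c₁=4, c₂=15, n=19
p_obs = C(9,1)·C(10,3)/C(19,4); sum pmf over tables with pmf ≤ p_obs
p-value (two-sided) = 0.58204
At α=0.1: p ≥ α → fail to reject H₀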